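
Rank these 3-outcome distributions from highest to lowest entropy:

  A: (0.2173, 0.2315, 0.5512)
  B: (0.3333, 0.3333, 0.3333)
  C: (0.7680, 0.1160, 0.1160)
B > A > C

Key insight: Entropy is maximized by uniform distributions and minimized by concentrated distributions.

- Uniform distributions have maximum entropy log₂(3) = 1.5850 bits
- The more "peaked" or concentrated a distribution, the lower its entropy

Entropies:
  H(A) = 1.4409 bits
  H(B) = 1.5850 bits
  H(C) = 1.0135 bits

Ranking: B > A > C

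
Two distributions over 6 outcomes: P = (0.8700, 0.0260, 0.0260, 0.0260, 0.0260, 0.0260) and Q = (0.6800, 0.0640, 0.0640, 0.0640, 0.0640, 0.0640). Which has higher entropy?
Q

P is highly concentrated on one outcome (87%), making it nearly deterministic. Q spreads its mass more evenly (max 68%). The more spread-out distribution has higher entropy: H(P) ≈ 0.859 bits, H(Q) ≈ 1.647 bits.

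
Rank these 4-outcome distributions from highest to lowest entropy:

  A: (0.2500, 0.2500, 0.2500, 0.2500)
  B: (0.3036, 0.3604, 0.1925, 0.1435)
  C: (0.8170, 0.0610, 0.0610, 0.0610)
A > B > C

Key insight: Entropy is maximized by uniform distributions and minimized by concentrated distributions.

- Uniform distributions have maximum entropy log₂(4) = 2.0000 bits
- The more "peaked" or concentrated a distribution, the lower its entropy

Entropies:
  H(A) = 2.0000 bits
  H(B) = 1.9123 bits
  H(C) = 0.9766 bits

Ranking: A > B > C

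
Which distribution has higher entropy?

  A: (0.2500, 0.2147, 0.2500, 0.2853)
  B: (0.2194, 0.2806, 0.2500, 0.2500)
B

Both distributions are close to uniform, making this a harder comparison.

H(A) = 1.9928 bits
H(B) = 1.9946 bits

The distribution closer to uniform has higher entropy.
Answer: B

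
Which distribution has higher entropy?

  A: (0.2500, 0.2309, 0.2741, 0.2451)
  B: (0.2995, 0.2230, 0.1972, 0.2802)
A

Both distributions are close to uniform, making this a harder comparison.

H(A) = 1.9972 bits
H(B) = 1.9800 bits

The distribution closer to uniform has higher entropy.
Answer: A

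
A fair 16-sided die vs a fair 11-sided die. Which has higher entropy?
16-sided die

Both are uniform distributions; for uniform over n outcomes, H = log₂(n). H(16-sided) = log₂(16) = 4.000 bits and H(11-sided) = log₂(11) = 3.459 bits. More outcomes in a uniform distribution means higher entropy.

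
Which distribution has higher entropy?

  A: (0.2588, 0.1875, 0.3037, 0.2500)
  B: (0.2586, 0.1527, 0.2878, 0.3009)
A

Both distributions are close to uniform, making this a harder comparison.

H(A) = 1.9796 bits
H(B) = 1.9571 bits

The distribution closer to uniform has higher entropy.
Answer: A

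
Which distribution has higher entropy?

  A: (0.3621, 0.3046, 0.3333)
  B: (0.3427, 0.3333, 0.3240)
B

Both distributions are close to uniform, making this a harder comparison.

H(A) = 1.5814 bits
H(B) = 1.5846 bits

The distribution closer to uniform has higher entropy.
Answer: B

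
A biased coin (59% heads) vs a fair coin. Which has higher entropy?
Fair coin

The fair coin is uniform (p=0.5), maximizing binary entropy at 1 bit. The biased coin has H(0.59) ≈ 0.977 bits — its outcome is more predictable, so its entropy is lower.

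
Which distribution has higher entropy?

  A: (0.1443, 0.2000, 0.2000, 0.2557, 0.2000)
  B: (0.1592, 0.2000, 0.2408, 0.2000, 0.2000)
B

Both distributions are close to uniform, making this a harder comparison.

H(A) = 2.2992 bits
H(B) = 2.3098 bits

The distribution closer to uniform has higher entropy.
Answer: B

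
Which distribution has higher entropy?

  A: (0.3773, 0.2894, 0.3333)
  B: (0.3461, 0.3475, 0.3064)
B

Both distributions are close to uniform, making this a harder comparison.

H(A) = 1.5766 bits
H(B) = 1.5826 bits

The distribution closer to uniform has higher entropy.
Answer: B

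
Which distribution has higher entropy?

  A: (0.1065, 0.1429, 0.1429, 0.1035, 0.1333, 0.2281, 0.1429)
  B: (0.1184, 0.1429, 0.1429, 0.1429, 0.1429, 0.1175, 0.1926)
B

Both distributions are close to uniform, making this a harder comparison.

H(A) = 2.7599 bits
H(B) = 2.7894 bits

The distribution closer to uniform has higher entropy.
Answer: B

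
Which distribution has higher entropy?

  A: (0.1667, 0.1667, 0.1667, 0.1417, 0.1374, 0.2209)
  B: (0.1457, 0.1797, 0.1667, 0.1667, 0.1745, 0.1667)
B

Both distributions are close to uniform, making this a harder comparison.

H(A) = 2.5666 bits
H(B) = 2.5820 bits

The distribution closer to uniform has higher entropy.
Answer: B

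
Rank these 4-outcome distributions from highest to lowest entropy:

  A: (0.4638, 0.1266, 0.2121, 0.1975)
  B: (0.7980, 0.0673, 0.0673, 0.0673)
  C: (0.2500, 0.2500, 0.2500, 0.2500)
C > A > B

Key insight: Entropy is maximized by uniform distributions and minimized by concentrated distributions.

- Uniform distributions have maximum entropy log₂(4) = 2.0000 bits
- The more "peaked" or concentrated a distribution, the lower its entropy

Entropies:
  H(A) = 1.8282 bits
  H(B) = 1.0461 bits
  H(C) = 2.0000 bits

Ranking: C > A > B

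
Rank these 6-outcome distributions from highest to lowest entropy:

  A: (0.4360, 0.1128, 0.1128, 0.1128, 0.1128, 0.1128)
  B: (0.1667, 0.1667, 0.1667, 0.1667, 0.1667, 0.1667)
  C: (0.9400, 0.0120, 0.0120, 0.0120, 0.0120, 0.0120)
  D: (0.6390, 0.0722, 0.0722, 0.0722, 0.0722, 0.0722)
B > A > D > C

Key insight: Entropy is maximized by uniform distributions and minimized by concentrated distributions.

Entropies:
  H(A) = 2.2977 bits
  H(B) = 2.5850 bits
  H(C) = 0.4668 bits
  H(D) = 1.7817 bits

Ranking: B > A > D > C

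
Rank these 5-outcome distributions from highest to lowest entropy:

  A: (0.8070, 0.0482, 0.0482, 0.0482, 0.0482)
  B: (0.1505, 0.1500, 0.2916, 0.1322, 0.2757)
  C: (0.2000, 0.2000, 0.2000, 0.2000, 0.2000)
C > B > A

Key insight: Entropy is maximized by uniform distributions and minimized by concentrated distributions.

- Uniform distributions have maximum entropy log₂(5) = 2.3219 bits
- The more "peaked" or concentrated a distribution, the lower its entropy

Entropies:
  H(A) = 1.0937 bits
  H(B) = 2.2385 bits
  H(C) = 2.3219 bits

Ranking: C > B > A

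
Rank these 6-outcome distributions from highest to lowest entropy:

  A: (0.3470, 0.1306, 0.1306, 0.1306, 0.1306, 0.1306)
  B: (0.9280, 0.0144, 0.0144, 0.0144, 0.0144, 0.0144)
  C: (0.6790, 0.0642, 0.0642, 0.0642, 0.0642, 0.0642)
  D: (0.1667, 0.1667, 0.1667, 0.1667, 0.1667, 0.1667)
D > A > C > B

Key insight: Entropy is maximized by uniform distributions and minimized by concentrated distributions.

Entropies:
  H(A) = 2.4476 bits
  H(B) = 0.5405 bits
  H(C) = 1.6508 bits
  H(D) = 2.5850 bits

Ranking: D > A > C > B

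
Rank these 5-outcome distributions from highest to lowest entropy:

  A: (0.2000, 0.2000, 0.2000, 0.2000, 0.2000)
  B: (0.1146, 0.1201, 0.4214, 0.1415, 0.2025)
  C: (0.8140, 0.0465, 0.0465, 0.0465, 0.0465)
A > B > C

Key insight: Entropy is maximized by uniform distributions and minimized by concentrated distributions.

- Uniform distributions have maximum entropy log₂(5) = 2.3219 bits
- The more "peaked" or concentrated a distribution, the lower its entropy

Entropies:
  H(A) = 2.3219 bits
  H(B) = 2.1164 bits
  H(C) = 1.0650 bits

Ranking: A > B > C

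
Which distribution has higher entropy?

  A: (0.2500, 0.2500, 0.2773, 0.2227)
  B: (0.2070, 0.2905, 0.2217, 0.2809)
A

Both distributions are close to uniform, making this a harder comparison.

H(A) = 1.9957 bits
H(B) = 1.9848 bits

The distribution closer to uniform has higher entropy.
Answer: A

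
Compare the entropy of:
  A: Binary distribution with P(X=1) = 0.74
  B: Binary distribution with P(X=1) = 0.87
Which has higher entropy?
A

For binary distributions, entropy is maximized at p=0.5 and decreases as p moves toward 0 or 1.

H(A) = H(0.74) = 0.8267 bits
H(B) = H(0.87) = 0.5574 bits

Distribution A (p=0.74) is closer to uniform (p=0.5), so it has higher entropy.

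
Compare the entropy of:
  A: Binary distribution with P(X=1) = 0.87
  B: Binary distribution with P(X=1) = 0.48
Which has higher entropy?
B

For binary distributions, entropy is maximized at p=0.5 and decreases as p moves toward 0 or 1.

H(A) = H(0.87) = 0.5574 bits
H(B) = H(0.48) = 0.9988 bits

Distribution B (p=0.48) is closer to uniform (p=0.5), so it has higher entropy.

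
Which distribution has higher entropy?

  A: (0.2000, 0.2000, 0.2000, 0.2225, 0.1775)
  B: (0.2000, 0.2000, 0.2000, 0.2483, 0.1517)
A

Both distributions are close to uniform, making this a harder comparison.

H(A) = 2.3183 bits
H(B) = 2.3050 bits

The distribution closer to uniform has higher entropy.
Answer: A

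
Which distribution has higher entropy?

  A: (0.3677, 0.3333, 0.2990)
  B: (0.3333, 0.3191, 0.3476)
B

Both distributions are close to uniform, making this a harder comparison.

H(A) = 1.5798 bits
H(B) = 1.5841 bits

The distribution closer to uniform has higher entropy.
Answer: B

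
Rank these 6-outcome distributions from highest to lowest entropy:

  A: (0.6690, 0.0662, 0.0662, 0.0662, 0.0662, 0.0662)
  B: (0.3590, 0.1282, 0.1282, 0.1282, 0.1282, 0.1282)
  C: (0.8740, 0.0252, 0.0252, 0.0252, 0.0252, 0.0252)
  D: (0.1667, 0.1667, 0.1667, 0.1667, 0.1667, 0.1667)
D > B > A > C

Key insight: Entropy is maximized by uniform distributions and minimized by concentrated distributions.

Entropies:
  H(A) = 1.6845 bits
  H(B) = 2.4302 bits
  H(C) = 0.8389 bits
  H(D) = 2.5850 bits

Ranking: D > B > A > C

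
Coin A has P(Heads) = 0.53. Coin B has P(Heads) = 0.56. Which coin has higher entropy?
A

For binary distributions, entropy is maximized at p=0.5 and decreases as p moves toward 0 or 1.

H(A) = H(0.53) = 0.9974 bits
H(B) = H(0.56) = 0.9896 bits

Distribution A (p=0.53) is closer to uniform (p=0.5), so it has higher entropy.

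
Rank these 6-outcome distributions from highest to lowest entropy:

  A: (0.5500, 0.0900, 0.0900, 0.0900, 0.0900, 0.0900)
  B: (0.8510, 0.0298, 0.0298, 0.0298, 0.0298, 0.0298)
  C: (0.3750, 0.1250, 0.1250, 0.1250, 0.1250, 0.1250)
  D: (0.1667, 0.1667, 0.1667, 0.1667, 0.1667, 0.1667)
D > C > A > B

Key insight: Entropy is maximized by uniform distributions and minimized by concentrated distributions.

Entropies:
  H(A) = 2.0376 bits
  H(B) = 0.9533 bits
  H(C) = 2.4056 bits
  H(D) = 2.5850 bits

Ranking: D > C > A > B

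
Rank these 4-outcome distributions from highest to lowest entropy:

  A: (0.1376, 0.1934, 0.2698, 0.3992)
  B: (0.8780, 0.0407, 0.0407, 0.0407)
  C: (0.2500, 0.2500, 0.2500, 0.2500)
C > A > B

Key insight: Entropy is maximized by uniform distributions and minimized by concentrated distributions.

- Uniform distributions have maximum entropy log₂(4) = 2.0000 bits
- The more "peaked" or concentrated a distribution, the lower its entropy

Entropies:
  H(A) = 1.8910 bits
  H(B) = 0.7284 bits
  H(C) = 2.0000 bits

Ranking: C > A > B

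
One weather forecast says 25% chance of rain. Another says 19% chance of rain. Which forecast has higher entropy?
25% forecast

Treat each forecast as a Bernoulli distribution. Binary entropy is maximized at p=0.5 and falls off symmetrically toward 0 or 1. The 25% forecast is closer to 50%, so it is more uncertain. H(25%) ≈ 0.811 bits, H(19%) ≈ 0.701 bits.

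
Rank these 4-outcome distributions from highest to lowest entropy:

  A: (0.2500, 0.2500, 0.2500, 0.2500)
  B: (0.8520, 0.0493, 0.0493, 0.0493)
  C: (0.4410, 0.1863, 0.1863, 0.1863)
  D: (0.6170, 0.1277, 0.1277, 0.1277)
A > C > D > B

Key insight: Entropy is maximized by uniform distributions and minimized by concentrated distributions.

Entropies:
  H(A) = 2.0000 bits
  H(B) = 0.8394 bits
  H(C) = 1.8759 bits
  H(D) = 1.5672 bits

Ranking: A > C > D > B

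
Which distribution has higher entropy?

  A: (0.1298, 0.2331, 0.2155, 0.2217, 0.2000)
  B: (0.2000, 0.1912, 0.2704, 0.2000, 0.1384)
A

Both distributions are close to uniform, making this a harder comparison.

H(A) = 2.2954 bits
H(B) = 2.2902 bits

The distribution closer to uniform has higher entropy.
Answer: A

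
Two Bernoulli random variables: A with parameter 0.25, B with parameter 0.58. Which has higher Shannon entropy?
B

For binary distributions, entropy is maximized at p=0.5 and decreases as p moves toward 0 or 1.

H(A) = H(0.25) = 0.8113 bits
H(B) = H(0.58) = 0.9815 bits

Distribution B (p=0.58) is closer to uniform (p=0.5), so it has higher entropy.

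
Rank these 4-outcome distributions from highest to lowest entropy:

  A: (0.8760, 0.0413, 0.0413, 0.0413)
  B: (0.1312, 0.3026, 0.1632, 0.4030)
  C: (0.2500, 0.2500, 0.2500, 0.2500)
C > B > A

Key insight: Entropy is maximized by uniform distributions and minimized by concentrated distributions.

- Uniform distributions have maximum entropy log₂(4) = 2.0000 bits
- The more "peaked" or concentrated a distribution, the lower its entropy

Entropies:
  H(A) = 0.7373 bits
  H(B) = 1.8615 bits
  H(C) = 2.0000 bits

Ranking: C > B > A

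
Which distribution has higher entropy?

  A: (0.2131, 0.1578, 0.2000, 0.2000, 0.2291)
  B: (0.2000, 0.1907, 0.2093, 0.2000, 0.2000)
B

Both distributions are close to uniform, making this a harder comparison.

H(A) = 2.3115 bits
H(B) = 2.3213 bits

The distribution closer to uniform has higher entropy.
Answer: B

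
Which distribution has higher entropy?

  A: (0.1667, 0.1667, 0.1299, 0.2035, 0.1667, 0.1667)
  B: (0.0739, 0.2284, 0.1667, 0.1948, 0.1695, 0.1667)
A

Both distributions are close to uniform, making this a harder comparison.

H(A) = 2.5731 bits
H(B) = 2.5198 bits

The distribution closer to uniform has higher entropy.
Answer: A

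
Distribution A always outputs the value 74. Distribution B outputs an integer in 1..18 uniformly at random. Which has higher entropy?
B

A is deterministic, so H(A) = 0. B is uniform over 18 outcomes, so H(B) = log₂(18) = 4.170 bits. Any distribution with genuine randomness has higher entropy than a deterministic one.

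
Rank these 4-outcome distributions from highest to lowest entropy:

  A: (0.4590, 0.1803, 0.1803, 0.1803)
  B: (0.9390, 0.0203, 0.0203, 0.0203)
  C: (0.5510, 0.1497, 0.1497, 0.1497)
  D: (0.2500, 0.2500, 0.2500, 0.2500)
D > A > C > B

Key insight: Entropy is maximized by uniform distributions and minimized by concentrated distributions.

Entropies:
  H(A) = 1.8526 bits
  H(B) = 0.4281 bits
  H(C) = 1.7041 bits
  H(D) = 2.0000 bits

Ranking: D > A > C > B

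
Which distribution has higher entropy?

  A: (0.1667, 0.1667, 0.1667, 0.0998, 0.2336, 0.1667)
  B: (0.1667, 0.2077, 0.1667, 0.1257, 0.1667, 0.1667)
B

Both distributions are close to uniform, making this a harder comparison.

H(A) = 2.5451 bits
H(B) = 2.5703 bits

The distribution closer to uniform has higher entropy.
Answer: B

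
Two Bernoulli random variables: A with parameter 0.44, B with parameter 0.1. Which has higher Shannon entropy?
A

For binary distributions, entropy is maximized at p=0.5 and decreases as p moves toward 0 or 1.

H(A) = H(0.44) = 0.9896 bits
H(B) = H(0.1) = 0.4690 bits

Distribution A (p=0.44) is closer to uniform (p=0.5), so it has higher entropy.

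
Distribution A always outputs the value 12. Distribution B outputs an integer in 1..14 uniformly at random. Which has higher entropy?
B

A is deterministic, so H(A) = 0. B is uniform over 14 outcomes, so H(B) = log₂(14) = 3.807 bits. Any distribution with genuine randomness has higher entropy than a deterministic one.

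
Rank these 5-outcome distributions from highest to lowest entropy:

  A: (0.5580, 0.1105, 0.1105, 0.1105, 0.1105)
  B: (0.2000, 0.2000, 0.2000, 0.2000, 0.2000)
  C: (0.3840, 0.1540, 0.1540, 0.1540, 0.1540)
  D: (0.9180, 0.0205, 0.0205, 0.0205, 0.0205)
B > C > A > D

Key insight: Entropy is maximized by uniform distributions and minimized by concentrated distributions.

Entropies:
  H(A) = 1.8743 bits
  H(B) = 2.3219 bits
  H(C) = 2.1928 bits
  H(D) = 0.5732 bits

Ranking: B > C > A > D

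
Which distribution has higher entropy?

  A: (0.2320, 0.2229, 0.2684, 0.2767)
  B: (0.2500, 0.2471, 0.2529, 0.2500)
B

Both distributions are close to uniform, making this a harder comparison.

H(A) = 1.9939 bits
H(B) = 2.0000 bits

The distribution closer to uniform has higher entropy.
Answer: B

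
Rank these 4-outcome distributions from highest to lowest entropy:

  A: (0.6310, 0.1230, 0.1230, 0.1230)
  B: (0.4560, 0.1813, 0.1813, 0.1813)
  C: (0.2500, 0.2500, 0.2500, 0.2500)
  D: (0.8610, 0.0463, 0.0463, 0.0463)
C > B > A > D

Key insight: Entropy is maximized by uniform distributions and minimized by concentrated distributions.

Entropies:
  H(A) = 1.5348 bits
  H(B) = 1.8566 bits
  H(C) = 2.0000 bits
  H(D) = 0.8019 bits

Ranking: C > B > A > D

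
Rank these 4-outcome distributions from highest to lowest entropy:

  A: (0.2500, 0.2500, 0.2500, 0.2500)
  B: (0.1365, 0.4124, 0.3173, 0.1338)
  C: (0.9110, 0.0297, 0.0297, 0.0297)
A > B > C

Key insight: Entropy is maximized by uniform distributions and minimized by concentrated distributions.

- Uniform distributions have maximum entropy log₂(4) = 2.0000 bits
- The more "peaked" or concentrated a distribution, the lower its entropy

Entropies:
  H(A) = 2.0000 bits
  H(B) = 1.8329 bits
  H(C) = 0.5742 bits

Ranking: A > B > C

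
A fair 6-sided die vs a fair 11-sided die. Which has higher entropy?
11-sided die

Both are uniform distributions; for uniform over n outcomes, H = log₂(n). H(6-sided) = log₂(6) = 2.585 bits and H(11-sided) = log₂(11) = 3.459 bits. More outcomes in a uniform distribution means higher entropy.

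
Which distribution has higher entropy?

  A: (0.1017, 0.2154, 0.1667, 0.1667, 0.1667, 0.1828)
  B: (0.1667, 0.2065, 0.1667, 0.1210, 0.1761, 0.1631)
B

Both distributions are close to uniform, making this a harder comparison.

H(A) = 2.5532 bits
H(B) = 2.5682 bits

The distribution closer to uniform has higher entropy.
Answer: B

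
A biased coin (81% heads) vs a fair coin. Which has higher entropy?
Fair coin

The fair coin is uniform (p=0.5), maximizing binary entropy at 1 bit. The biased coin has H(0.81) ≈ 0.701 bits — its outcome is more predictable, so its entropy is lower.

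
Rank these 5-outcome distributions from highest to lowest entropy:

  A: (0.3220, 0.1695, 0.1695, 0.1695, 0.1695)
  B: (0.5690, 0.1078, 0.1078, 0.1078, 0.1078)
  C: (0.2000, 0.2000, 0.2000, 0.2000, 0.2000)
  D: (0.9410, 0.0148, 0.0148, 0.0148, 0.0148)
C > A > B > D

Key insight: Entropy is maximized by uniform distributions and minimized by concentrated distributions.

Entropies:
  H(A) = 2.2625 bits
  H(B) = 1.8482 bits
  H(C) = 2.3219 bits
  H(D) = 0.4415 bits

Ranking: C > A > B > D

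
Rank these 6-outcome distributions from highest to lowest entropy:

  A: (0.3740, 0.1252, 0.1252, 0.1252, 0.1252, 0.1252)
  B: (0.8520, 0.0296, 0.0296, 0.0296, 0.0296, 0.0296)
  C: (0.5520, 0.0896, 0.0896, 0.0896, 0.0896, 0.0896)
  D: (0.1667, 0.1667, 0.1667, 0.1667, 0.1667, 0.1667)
D > A > C > B

Key insight: Entropy is maximized by uniform distributions and minimized by concentrated distributions.

Entropies:
  H(A) = 2.4072 bits
  H(B) = 0.9485 bits
  H(C) = 2.0324 bits
  H(D) = 2.5850 bits

Ranking: D > A > C > B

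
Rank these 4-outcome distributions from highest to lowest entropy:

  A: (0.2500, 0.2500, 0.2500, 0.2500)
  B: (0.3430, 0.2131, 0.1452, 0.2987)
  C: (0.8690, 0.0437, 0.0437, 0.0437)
A > B > C

Key insight: Entropy is maximized by uniform distributions and minimized by concentrated distributions.

- Uniform distributions have maximum entropy log₂(4) = 2.0000 bits
- The more "peaked" or concentrated a distribution, the lower its entropy

Entropies:
  H(A) = 2.0000 bits
  H(B) = 1.9297 bits
  H(C) = 0.7678 bits

Ranking: A > B > C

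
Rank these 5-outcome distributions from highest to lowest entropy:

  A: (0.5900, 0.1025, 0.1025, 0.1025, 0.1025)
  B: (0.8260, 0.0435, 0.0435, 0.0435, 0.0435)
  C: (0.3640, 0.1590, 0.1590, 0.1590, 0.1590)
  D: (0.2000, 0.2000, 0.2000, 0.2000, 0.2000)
D > C > A > B

Key insight: Entropy is maximized by uniform distributions and minimized by concentrated distributions.

Entropies:
  H(A) = 1.7965 bits
  H(B) = 1.0148 bits
  H(C) = 2.2180 bits
  H(D) = 2.3219 bits

Ranking: D > C > A > B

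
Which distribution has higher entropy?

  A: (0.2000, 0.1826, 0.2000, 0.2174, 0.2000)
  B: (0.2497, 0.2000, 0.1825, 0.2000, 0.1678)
A

Both distributions are close to uniform, making this a harder comparison.

H(A) = 2.3197 bits
H(B) = 2.3086 bits

The distribution closer to uniform has higher entropy.
Answer: A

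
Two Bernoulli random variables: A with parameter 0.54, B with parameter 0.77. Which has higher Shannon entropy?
A

For binary distributions, entropy is maximized at p=0.5 and decreases as p moves toward 0 or 1.

H(A) = H(0.54) = 0.9954 bits
H(B) = H(0.77) = 0.7780 bits

Distribution A (p=0.54) is closer to uniform (p=0.5), so it has higher entropy.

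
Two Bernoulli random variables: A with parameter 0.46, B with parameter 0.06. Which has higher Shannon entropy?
A

For binary distributions, entropy is maximized at p=0.5 and decreases as p moves toward 0 or 1.

H(A) = H(0.46) = 0.9954 bits
H(B) = H(0.06) = 0.3274 bits

Distribution A (p=0.46) is closer to uniform (p=0.5), so it has higher entropy.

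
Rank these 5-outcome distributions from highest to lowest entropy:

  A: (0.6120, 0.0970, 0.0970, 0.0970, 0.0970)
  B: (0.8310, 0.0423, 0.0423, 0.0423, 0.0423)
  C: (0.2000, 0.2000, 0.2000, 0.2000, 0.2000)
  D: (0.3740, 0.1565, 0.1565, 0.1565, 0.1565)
C > D > A > B

Key insight: Entropy is maximized by uniform distributions and minimized by concentrated distributions.

Entropies:
  H(A) = 1.7395 bits
  H(B) = 0.9934 bits
  H(C) = 2.3219 bits
  H(D) = 2.2057 bits

Ranking: C > D > A > B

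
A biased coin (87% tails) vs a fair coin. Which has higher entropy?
Fair coin

The fair coin is uniform (p=0.5), maximizing binary entropy at 1 bit. The biased coin has H(0.87) ≈ 0.557 bits — its outcome is more predictable, so its entropy is lower.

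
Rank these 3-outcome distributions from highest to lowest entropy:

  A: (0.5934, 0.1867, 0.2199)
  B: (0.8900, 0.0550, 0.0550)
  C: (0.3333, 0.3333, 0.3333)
C > A > B

Key insight: Entropy is maximized by uniform distributions and minimized by concentrated distributions.

- Uniform distributions have maximum entropy log₂(3) = 1.5850 bits
- The more "peaked" or concentrated a distribution, the lower its entropy

Entropies:
  H(A) = 1.3793 bits
  H(B) = 0.6099 bits
  H(C) = 1.5850 bits

Ranking: C > A > B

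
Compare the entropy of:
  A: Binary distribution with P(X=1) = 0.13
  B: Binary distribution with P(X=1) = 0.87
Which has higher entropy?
Equal

For binary distributions, entropy is maximized at p=0.5 and decreases as p moves toward 0 or 1.

H(A) = H(0.13) = 0.5574 bits
H(B) = H(0.87) = 0.5574 bits

Both distributions are equally far from uniform (|0.13-0.5| = |0.87-0.5|), so they have the same entropy.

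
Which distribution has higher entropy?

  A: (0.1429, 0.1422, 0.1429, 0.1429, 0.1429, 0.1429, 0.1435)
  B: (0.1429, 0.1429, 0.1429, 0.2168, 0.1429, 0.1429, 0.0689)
A

Both distributions are close to uniform, making this a harder comparison.

H(A) = 2.8074 bits
H(B) = 2.7494 bits

The distribution closer to uniform has higher entropy.
Answer: A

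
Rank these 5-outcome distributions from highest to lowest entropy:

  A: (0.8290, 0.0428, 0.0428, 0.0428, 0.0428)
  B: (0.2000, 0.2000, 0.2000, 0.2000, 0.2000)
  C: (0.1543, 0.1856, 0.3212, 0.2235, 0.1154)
B > C > A

Key insight: Entropy is maximized by uniform distributions and minimized by concentrated distributions.

- Uniform distributions have maximum entropy log₂(5) = 2.3219 bits
- The more "peaked" or concentrated a distribution, the lower its entropy

Entropies:
  H(A) = 1.0020 bits
  H(B) = 2.3219 bits
  H(C) = 2.2359 bits

Ranking: B > C > A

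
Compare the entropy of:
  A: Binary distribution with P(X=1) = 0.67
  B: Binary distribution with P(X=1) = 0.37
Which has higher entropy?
B

For binary distributions, entropy is maximized at p=0.5 and decreases as p moves toward 0 or 1.

H(A) = H(0.67) = 0.9149 bits
H(B) = H(0.37) = 0.9507 bits

Distribution B (p=0.37) is closer to uniform (p=0.5), so it has higher entropy.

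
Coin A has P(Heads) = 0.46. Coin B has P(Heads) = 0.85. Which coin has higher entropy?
A

For binary distributions, entropy is maximized at p=0.5 and decreases as p moves toward 0 or 1.

H(A) = H(0.46) = 0.9954 bits
H(B) = H(0.85) = 0.6098 bits

Distribution A (p=0.46) is closer to uniform (p=0.5), so it has higher entropy.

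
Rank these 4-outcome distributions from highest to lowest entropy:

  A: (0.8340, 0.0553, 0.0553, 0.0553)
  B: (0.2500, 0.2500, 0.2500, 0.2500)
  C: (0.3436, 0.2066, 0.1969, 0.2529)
B > C > A

Key insight: Entropy is maximized by uniform distributions and minimized by concentrated distributions.

- Uniform distributions have maximum entropy log₂(4) = 2.0000 bits
- The more "peaked" or concentrated a distribution, the lower its entropy

Entropies:
  H(A) = 0.9116 bits
  H(B) = 2.0000 bits
  H(C) = 1.9628 bits

Ranking: B > C > A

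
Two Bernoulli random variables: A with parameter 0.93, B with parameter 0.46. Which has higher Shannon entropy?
B

For binary distributions, entropy is maximized at p=0.5 and decreases as p moves toward 0 or 1.

H(A) = H(0.93) = 0.3659 bits
H(B) = H(0.46) = 0.9954 bits

Distribution B (p=0.46) is closer to uniform (p=0.5), so it has higher entropy.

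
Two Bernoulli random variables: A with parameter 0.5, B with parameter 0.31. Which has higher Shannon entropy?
A

For binary distributions, entropy is maximized at p=0.5 and decreases as p moves toward 0 or 1.

H(A) = H(0.5) = 1.0000 bits
H(B) = H(0.31) = 0.8932 bits

Distribution A (p=0.5) is closer to uniform (p=0.5), so it has higher entropy.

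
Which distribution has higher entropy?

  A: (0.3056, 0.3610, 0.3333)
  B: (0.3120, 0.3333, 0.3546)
B

Both distributions are close to uniform, making this a harder comparison.

H(A) = 1.5816 bits
H(B) = 1.5830 bits

The distribution closer to uniform has higher entropy.
Answer: B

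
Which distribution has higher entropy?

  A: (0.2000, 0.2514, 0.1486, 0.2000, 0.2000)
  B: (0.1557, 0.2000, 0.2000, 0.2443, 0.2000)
B

Both distributions are close to uniform, making this a harder comparison.

H(A) = 2.3026 bits
H(B) = 2.3076 bits

The distribution closer to uniform has higher entropy.
Answer: B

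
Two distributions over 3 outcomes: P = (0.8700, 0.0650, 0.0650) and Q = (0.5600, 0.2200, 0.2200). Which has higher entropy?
Q

P is highly concentrated on one outcome (87%), making it nearly deterministic. Q spreads its mass more evenly (max 56%). The more spread-out distribution has higher entropy: H(P) ≈ 0.687 bits, H(Q) ≈ 1.430 bits.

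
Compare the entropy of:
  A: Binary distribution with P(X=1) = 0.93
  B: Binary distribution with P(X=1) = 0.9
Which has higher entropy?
B

For binary distributions, entropy is maximized at p=0.5 and decreases as p moves toward 0 or 1.

H(A) = H(0.93) = 0.3659 bits
H(B) = H(0.9) = 0.4690 bits

Distribution B (p=0.9) is closer to uniform (p=0.5), so it has higher entropy.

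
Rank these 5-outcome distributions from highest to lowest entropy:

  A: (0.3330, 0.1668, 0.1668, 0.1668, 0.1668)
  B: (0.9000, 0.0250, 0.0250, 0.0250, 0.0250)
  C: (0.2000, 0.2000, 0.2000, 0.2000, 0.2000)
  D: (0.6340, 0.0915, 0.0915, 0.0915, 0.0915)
C > A > D > B

Key insight: Entropy is maximized by uniform distributions and minimized by concentrated distributions.

Entropies:
  H(A) = 2.2520 bits
  H(B) = 0.6690 bits
  H(C) = 2.3219 bits
  H(D) = 1.6796 bits

Ranking: C > A > D > B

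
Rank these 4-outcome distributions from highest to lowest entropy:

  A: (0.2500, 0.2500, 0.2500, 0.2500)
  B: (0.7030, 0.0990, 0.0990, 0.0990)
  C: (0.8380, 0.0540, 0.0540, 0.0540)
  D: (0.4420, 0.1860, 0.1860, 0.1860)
A > D > B > C

Key insight: Entropy is maximized by uniform distributions and minimized by concentrated distributions.

Entropies:
  H(A) = 2.0000 bits
  H(B) = 1.3483 bits
  H(C) = 0.8958 bits
  H(D) = 1.8747 bits

Ranking: A > D > B > C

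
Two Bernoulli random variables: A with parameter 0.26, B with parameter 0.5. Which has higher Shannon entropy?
B

For binary distributions, entropy is maximized at p=0.5 and decreases as p moves toward 0 or 1.

H(A) = H(0.26) = 0.8267 bits
H(B) = H(0.5) = 1.0000 bits

Distribution B (p=0.5) is closer to uniform (p=0.5), so it has higher entropy.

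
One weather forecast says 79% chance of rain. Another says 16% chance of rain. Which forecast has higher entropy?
79% forecast

Treat each forecast as a Bernoulli distribution. Binary entropy is maximized at p=0.5 and falls off symmetrically toward 0 or 1. The 79% forecast is closer to 50%, so it is more uncertain. H(79%) ≈ 0.741 bits, H(16%) ≈ 0.634 bits.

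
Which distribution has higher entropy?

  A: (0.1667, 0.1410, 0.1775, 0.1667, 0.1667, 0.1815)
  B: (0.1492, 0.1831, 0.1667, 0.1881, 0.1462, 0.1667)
A

Both distributions are close to uniform, making this a harder comparison.

H(A) = 2.5805 bits
H(B) = 2.5787 bits

The distribution closer to uniform has higher entropy.
Answer: A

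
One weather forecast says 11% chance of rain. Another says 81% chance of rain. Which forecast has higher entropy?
81% forecast

Treat each forecast as a Bernoulli distribution. Binary entropy is maximized at p=0.5 and falls off symmetrically toward 0 or 1. The 81% forecast is closer to 50%, so it is more uncertain. H(11%) ≈ 0.500 bits, H(81%) ≈ 0.701 bits.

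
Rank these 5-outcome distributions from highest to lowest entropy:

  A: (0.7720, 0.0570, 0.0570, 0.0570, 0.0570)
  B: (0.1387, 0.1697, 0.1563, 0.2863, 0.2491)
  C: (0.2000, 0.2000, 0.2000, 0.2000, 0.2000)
C > B > A

Key insight: Entropy is maximized by uniform distributions and minimized by concentrated distributions.

- Uniform distributions have maximum entropy log₂(5) = 2.3219 bits
- The more "peaked" or concentrated a distribution, the lower its entropy

Entropies:
  H(A) = 1.2305 bits
  H(B) = 2.2641 bits
  H(C) = 2.3219 bits

Ranking: C > B > A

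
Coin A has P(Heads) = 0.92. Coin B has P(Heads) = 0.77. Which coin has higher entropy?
B

For binary distributions, entropy is maximized at p=0.5 and decreases as p moves toward 0 or 1.

H(A) = H(0.92) = 0.4022 bits
H(B) = H(0.77) = 0.7780 bits

Distribution B (p=0.77) is closer to uniform (p=0.5), so it has higher entropy.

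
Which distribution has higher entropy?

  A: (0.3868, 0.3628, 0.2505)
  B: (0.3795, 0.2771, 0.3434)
B

Both distributions are close to uniform, making this a harder comparison.

H(A) = 1.5610 bits
H(B) = 1.5731 bits

The distribution closer to uniform has higher entropy.
Answer: B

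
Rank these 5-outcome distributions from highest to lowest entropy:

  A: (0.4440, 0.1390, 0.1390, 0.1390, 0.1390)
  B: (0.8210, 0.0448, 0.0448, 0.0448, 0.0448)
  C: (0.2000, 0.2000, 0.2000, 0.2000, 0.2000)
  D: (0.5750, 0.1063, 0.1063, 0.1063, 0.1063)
C > A > D > B

Key insight: Entropy is maximized by uniform distributions and minimized by concentrated distributions.

Entropies:
  H(A) = 2.1029 bits
  H(B) = 1.0359 bits
  H(C) = 2.3219 bits
  H(D) = 1.8337 bits

Ranking: C > A > D > B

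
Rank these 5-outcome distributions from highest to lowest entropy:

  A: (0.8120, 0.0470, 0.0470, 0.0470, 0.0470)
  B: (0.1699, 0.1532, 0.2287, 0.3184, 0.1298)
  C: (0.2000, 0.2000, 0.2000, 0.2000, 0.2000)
C > B > A

Key insight: Entropy is maximized by uniform distributions and minimized by concentrated distributions.

- Uniform distributions have maximum entropy log₂(5) = 2.3219 bits
- The more "peaked" or concentrated a distribution, the lower its entropy

Entropies:
  H(A) = 1.0733 bits
  H(B) = 2.2439 bits
  H(C) = 2.3219 bits

Ranking: C > B > A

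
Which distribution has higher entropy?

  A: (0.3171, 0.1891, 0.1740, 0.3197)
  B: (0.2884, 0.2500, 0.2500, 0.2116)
B

Both distributions are close to uniform, making this a harder comparison.

H(A) = 1.9448 bits
H(B) = 1.9915 bits

The distribution closer to uniform has higher entropy.
Answer: B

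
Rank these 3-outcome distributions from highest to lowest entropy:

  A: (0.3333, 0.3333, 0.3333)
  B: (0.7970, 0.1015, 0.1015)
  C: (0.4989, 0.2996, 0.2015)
A > C > B

Key insight: Entropy is maximized by uniform distributions and minimized by concentrated distributions.

- Uniform distributions have maximum entropy log₂(3) = 1.5850 bits
- The more "peaked" or concentrated a distribution, the lower its entropy

Entropies:
  H(A) = 1.5850 bits
  H(B) = 0.9309 bits
  H(C) = 1.4872 bits

Ranking: A > C > B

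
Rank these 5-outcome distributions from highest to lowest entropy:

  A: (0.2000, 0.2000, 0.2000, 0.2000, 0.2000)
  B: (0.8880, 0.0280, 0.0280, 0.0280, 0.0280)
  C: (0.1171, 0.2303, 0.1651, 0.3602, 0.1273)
A > C > B

Key insight: Entropy is maximized by uniform distributions and minimized by concentrated distributions.

- Uniform distributions have maximum entropy log₂(5) = 2.3219 bits
- The more "peaked" or concentrated a distribution, the lower its entropy

Entropies:
  H(A) = 2.3219 bits
  H(B) = 0.7299 bits
  H(C) = 2.1884 bits

Ranking: A > C > B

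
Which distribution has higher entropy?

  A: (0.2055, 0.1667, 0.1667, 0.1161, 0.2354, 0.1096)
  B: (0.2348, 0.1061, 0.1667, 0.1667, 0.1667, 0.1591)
B

Both distributions are close to uniform, making this a harder comparison.

H(A) = 2.5323 bits
H(B) = 2.5487 bits

The distribution closer to uniform has higher entropy.
Answer: B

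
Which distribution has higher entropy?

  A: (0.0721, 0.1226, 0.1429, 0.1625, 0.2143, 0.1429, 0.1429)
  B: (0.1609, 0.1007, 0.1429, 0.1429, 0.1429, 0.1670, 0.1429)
B

Both distributions are close to uniform, making this a harder comparison.

H(A) = 2.7500 bits
H(B) = 2.7930 bits

The distribution closer to uniform has higher entropy.
Answer: B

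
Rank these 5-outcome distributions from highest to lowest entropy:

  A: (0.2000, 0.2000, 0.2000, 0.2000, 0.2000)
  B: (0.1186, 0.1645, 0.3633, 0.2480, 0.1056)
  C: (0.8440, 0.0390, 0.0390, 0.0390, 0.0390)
A > B > C

Key insight: Entropy is maximized by uniform distributions and minimized by concentrated distributions.

- Uniform distributions have maximum entropy log₂(5) = 2.3219 bits
- The more "peaked" or concentrated a distribution, the lower its entropy

Entropies:
  H(A) = 2.3219 bits
  H(B) = 2.1652 bits
  H(C) = 0.9367 bits

Ranking: A > B > C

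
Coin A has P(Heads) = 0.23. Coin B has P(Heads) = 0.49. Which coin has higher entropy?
B

For binary distributions, entropy is maximized at p=0.5 and decreases as p moves toward 0 or 1.

H(A) = H(0.23) = 0.7780 bits
H(B) = H(0.49) = 0.9997 bits

Distribution B (p=0.49) is closer to uniform (p=0.5), so it has higher entropy.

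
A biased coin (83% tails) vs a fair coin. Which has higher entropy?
Fair coin

The fair coin is uniform (p=0.5), maximizing binary entropy at 1 bit. The biased coin has H(0.83) ≈ 0.658 bits — its outcome is more predictable, so its entropy is lower.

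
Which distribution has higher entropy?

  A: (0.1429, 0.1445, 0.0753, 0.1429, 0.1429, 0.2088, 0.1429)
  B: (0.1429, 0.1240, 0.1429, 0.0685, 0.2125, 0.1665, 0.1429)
A

Both distributions are close to uniform, making this a harder comparison.

H(A) = 2.7603 bits
H(B) = 2.7469 bits

The distribution closer to uniform has higher entropy.
Answer: A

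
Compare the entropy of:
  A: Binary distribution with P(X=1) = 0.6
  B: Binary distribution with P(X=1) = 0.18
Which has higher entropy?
A

For binary distributions, entropy is maximized at p=0.5 and decreases as p moves toward 0 or 1.

H(A) = H(0.6) = 0.9710 bits
H(B) = H(0.18) = 0.6801 bits

Distribution A (p=0.6) is closer to uniform (p=0.5), so it has higher entropy.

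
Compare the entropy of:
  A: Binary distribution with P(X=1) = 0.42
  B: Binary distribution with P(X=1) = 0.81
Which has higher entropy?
A

For binary distributions, entropy is maximized at p=0.5 and decreases as p moves toward 0 or 1.

H(A) = H(0.42) = 0.9815 bits
H(B) = H(0.81) = 0.7015 bits

Distribution A (p=0.42) is closer to uniform (p=0.5), so it has higher entropy.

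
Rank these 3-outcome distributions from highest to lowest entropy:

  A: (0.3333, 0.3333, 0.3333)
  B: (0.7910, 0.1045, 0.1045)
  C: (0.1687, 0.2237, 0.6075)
A > C > B

Key insight: Entropy is maximized by uniform distributions and minimized by concentrated distributions.

- Uniform distributions have maximum entropy log₂(3) = 1.5850 bits
- The more "peaked" or concentrated a distribution, the lower its entropy

Entropies:
  H(A) = 1.5850 bits
  H(B) = 0.9486 bits
  H(C) = 1.3532 bits

Ranking: A > C > B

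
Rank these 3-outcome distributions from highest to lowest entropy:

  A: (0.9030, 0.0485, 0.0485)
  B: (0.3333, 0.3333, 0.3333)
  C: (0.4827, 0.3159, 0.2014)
B > C > A

Key insight: Entropy is maximized by uniform distributions and minimized by concentrated distributions.

- Uniform distributions have maximum entropy log₂(3) = 1.5850 bits
- The more "peaked" or concentrated a distribution, the lower its entropy

Entropies:
  H(A) = 0.5564 bits
  H(B) = 1.5850 bits
  H(C) = 1.4980 bits

Ranking: B > C > A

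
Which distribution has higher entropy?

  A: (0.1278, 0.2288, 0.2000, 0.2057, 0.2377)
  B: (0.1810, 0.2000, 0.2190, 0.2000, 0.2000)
B

Both distributions are close to uniform, making this a harder comparison.

H(A) = 2.2925 bits
H(B) = 2.3193 bits

The distribution closer to uniform has higher entropy.
Answer: B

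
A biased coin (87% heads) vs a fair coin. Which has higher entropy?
Fair coin

The fair coin is uniform (p=0.5), maximizing binary entropy at 1 bit. The biased coin has H(0.87) ≈ 0.557 bits — its outcome is more predictable, so its entropy is lower.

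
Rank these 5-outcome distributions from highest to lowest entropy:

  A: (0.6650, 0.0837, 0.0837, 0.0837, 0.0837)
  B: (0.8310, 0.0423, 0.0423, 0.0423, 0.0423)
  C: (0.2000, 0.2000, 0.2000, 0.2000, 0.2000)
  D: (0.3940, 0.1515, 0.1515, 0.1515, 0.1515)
C > D > A > B

Key insight: Entropy is maximized by uniform distributions and minimized by concentrated distributions.

Entropies:
  H(A) = 1.5900 bits
  H(B) = 0.9934 bits
  H(C) = 2.3219 bits
  H(D) = 2.1793 bits

Ranking: C > D > A > B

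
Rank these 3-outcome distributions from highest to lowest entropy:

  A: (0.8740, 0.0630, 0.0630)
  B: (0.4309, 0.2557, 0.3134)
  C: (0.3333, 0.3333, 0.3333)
C > B > A

Key insight: Entropy is maximized by uniform distributions and minimized by concentrated distributions.

- Uniform distributions have maximum entropy log₂(3) = 1.5850 bits
- The more "peaked" or concentrated a distribution, the lower its entropy

Entropies:
  H(A) = 0.6724 bits
  H(B) = 1.5511 bits
  H(C) = 1.5850 bits

Ranking: C > B > A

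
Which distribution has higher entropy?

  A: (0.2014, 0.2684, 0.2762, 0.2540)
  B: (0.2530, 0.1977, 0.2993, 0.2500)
A

Both distributions are close to uniform, making this a harder comparison.

H(A) = 1.9898 bits
H(B) = 1.9849 bits

The distribution closer to uniform has higher entropy.
Answer: A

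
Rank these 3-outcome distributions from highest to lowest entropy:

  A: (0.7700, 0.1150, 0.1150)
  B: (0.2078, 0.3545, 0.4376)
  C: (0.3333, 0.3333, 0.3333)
C > B > A

Key insight: Entropy is maximized by uniform distributions and minimized by concentrated distributions.

- Uniform distributions have maximum entropy log₂(3) = 1.5850 bits
- The more "peaked" or concentrated a distribution, the lower its entropy

Entropies:
  H(A) = 1.0080 bits
  H(B) = 1.5232 bits
  H(C) = 1.5850 bits

Ranking: C > B > A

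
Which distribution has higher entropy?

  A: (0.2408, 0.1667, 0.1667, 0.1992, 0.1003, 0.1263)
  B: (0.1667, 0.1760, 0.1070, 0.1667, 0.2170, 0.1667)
B

Both distributions are close to uniform, making this a harder comparison.

H(A) = 2.5298 bits
H(B) = 2.5570 bits

The distribution closer to uniform has higher entropy.
Answer: B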